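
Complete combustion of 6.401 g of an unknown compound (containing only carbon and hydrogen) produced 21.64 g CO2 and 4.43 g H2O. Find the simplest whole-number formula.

CH

mol C = 21.64 / 44.01 = 0.4917; mass C = 0.4917 × 12.01 = 5.905 g
mol H = 2 × (4.43 / 18.02) = 0.4917; mass H = 0.4917 × 1.008 = 0.4956 g
Smallest is H at 0.4917 mol; normalising gives C 1.000, H 1.000
Ratio ≈ 1:1, so the empirical formula is CH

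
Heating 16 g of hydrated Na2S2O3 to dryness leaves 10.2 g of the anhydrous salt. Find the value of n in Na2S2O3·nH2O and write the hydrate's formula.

Mass of water lost = 16 − 10.2 = 5.8 g → 5.8 / 18.02 = 0.3219 mol H2O
Molar mass of Na2S2O3 = 158.12 g/mol → mol Na2S2O3 = 10.2 / 158.12 = 0.06451
n = 0.3219 / 0.06451 = 4.99 ≈ 5 → Na2S2O3·5H2O

Na2S2O3·5H2O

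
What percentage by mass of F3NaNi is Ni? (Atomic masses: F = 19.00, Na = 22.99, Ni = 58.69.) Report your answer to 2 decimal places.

Molar mass = 3(19.00) + 1(22.99) + 1(58.69) = 138.680 g/mol
Mass of Ni per mole = 1 × 58.69 = 58.690 g
% Ni = 58.690 / 138.680 × 100 = 42.32%

42.32%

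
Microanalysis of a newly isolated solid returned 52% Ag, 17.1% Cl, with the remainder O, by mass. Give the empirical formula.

Assume 100 g: 52 g Ag, 17.1 g Cl, 30.9 g O.
n(Ag) = 52/107.87 = 0.4821, n(Cl) = 17.1/35.45 = 0.4824, n(O) = 30.9/16.00 = 1.931
Divide by the smallest (0.4821 mol Ag): Ag 1.000, Cl 1.001, O 4.006
≈ 1:1:4 → AgClO4

AgClO4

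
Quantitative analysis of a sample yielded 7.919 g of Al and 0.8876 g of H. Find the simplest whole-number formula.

AlH3

Al: 7.919 g ÷ 26.98 g/mol = 0.2935 mol
H: 0.8876 g ÷ 1.008 g/mol = 0.8806 mol
Divide by the smallest (0.2935 mol Al): Al 1.000, H 3.000
Ratio ≈ 1:3, so the empirical formula is AlH3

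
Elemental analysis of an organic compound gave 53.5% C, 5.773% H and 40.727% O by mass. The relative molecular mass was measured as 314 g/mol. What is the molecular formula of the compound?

Assume 100 g: 53.5 g C, 5.773 g H, 40.727 g O.
Moles — C: 53.5 / 12.01 = 4.455 mol; H: 5.773 / 1.008 = 5.727 mol; O: 40.727 / 16.00 = 2.545 mol
Smallest is O at 2.545 mol; normalising gives C 1.750, H 2.250, O 1.000
×4: C 7.00, H 9.00, O 4.00 → C7H9O4
Empirical-formula mass = 157.14 g/mol
n = 314 / 157.14 = 2.00 ≈ 2
Molecular formula = (C7H9O4)×2 = C14H18O8

C14H18O8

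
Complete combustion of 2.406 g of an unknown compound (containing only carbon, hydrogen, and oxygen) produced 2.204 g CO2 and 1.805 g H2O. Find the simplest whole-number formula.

CH4O2

mol C = 2.204 / 44.01 = 0.05008; mass C = 0.05008 × 12.01 = 0.6015 g
mol H = 2 × (1.805 / 18.02) = 0.2003; mass H = 0.2003 × 1.008 = 0.2019 g
mass O = 2.406 − (0.8034) = 1.603 g → mol O = 0.1002
Ratios (÷ 0.05008): C 1.000, H 4.000, O 2.000
Ratio ≈ 1:4:2, so the empirical formula is CH4O2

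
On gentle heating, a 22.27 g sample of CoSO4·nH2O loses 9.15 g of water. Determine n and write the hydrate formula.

CoSO4·6H2O

Mass of anhydrous CoSO4 = 22.27 − 9.15 = 13.12 g
mol H2O = 9.15 / 18.02 = 0.5078
Molar mass of CoSO4 = 155.00 g/mol → mol CoSO4 = 13.12 / 155.00 = 0.08465
n = 0.5078 / 0.08465 = 6.00 ≈ 6 → CoSO4·6H2O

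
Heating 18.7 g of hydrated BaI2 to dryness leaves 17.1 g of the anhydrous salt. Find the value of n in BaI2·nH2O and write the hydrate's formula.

Mass of water lost = 18.7 − 17.1 = 1.6 g → 1.6 / 18.02 = 0.08879 mol H2O
Molar mass of BaI2 = 391.13 g/mol → mol BaI2 = 17.1 / 391.13 = 0.04372
n = 0.08879 / 0.04372 = 2.03 ≈ 2 → BaI2·2H2O

BaI2·2H2O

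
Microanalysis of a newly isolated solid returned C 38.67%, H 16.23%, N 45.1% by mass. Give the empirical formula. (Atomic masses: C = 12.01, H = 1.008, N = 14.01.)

CH5N

Assume 100 g: 38.67 g C, 16.23 g H, 45.1 g N.
Moles — C: 38.67 / 12.01 = 3.22 mol; H: 16.23 / 1.008 = 16.1 mol; N: 45.1 / 14.01 = 3.219 mol
Smallest is N at 3.219 mol; normalising gives C 1.000, H 5.002, N 1.000
→ CH5N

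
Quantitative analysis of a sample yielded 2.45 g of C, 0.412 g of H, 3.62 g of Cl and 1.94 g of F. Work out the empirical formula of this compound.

C2H4ClF

C: 2.45 g ÷ 12.01 g/mol = 0.204 mol
H: 0.412 g ÷ 1.008 g/mol = 0.4087 mol
Cl: 3.62 g ÷ 35.45 g/mol = 0.1021 mol
F: 1.94 g ÷ 19.00 g/mol = 0.1021 mol
Divide by the smallest (0.1021 mol F): C 1.998, H 4.003, Cl 1.000, F 1.000
Ratio ≈ 2:4:1:1, so the empirical formula is C2H4ClF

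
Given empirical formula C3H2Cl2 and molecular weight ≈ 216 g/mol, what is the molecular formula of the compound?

Empirical-formula mass = 108.95 g/mol
n = 216 / 108.95 = 1.98 ≈ 2
Molecular formula = (C3H2Cl2)2 = C6H4Cl4

C6H4Cl4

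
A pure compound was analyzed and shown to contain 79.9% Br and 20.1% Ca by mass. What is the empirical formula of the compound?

Br2Ca

Assume 100 g: 79.9 g Br, 20.1 g Ca.
n(Br) = 79.9/79.90 = 1, n(Ca) = 20.1/40.08 = 0.5015
Ratios (÷ 0.5015): Br 1.994, Ca 1.000
≈ 2:1 → Br2Ca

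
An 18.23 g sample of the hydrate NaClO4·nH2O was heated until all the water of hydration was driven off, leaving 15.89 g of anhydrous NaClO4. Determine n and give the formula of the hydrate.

NaClO4·H2O

Mass of water lost = 18.23 − 15.89 = 2.34 g → 2.34 / 18.02 = 0.1299 mol H2O
Molar mass of NaClO4 = 122.44 g/mol → mol NaClO4 = 15.89 / 122.44 = 0.1298
n = 0.1299 / 0.1298 = 1.00 ≈ 1 → NaClO4·H2O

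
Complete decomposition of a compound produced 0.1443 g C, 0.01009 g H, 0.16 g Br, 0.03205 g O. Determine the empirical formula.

C: 0.1443 g ÷ 12.01 g/mol = 0.01201 mol
H: 0.01009 g ÷ 1.008 g/mol = 0.01001 mol
Br: 0.16 g ÷ 79.90 g/mol = 0.002003 mol
O: 0.03205 g ÷ 16.00 g/mol = 0.002003 mol
Ratios (÷ 0.002003): C 6.000, H 4.999, Br 1.000, O 1.000
≈ 6:5:1:1 → C6H5BrO

C6H5BrO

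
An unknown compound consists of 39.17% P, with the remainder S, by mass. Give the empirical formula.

P2S3

Assume 100 g: 39.17 g P, 60.83 g S.
P: 39.17 g ÷ 30.97 g/mol = 1.265 mol
S: 60.83 g ÷ 32.07 g/mol = 1.897 mol
Smallest is P at 1.265 mol; normalising gives P 1.000, S 1.500
Scaling by 2: P 2.00, S 3.00 → P2S3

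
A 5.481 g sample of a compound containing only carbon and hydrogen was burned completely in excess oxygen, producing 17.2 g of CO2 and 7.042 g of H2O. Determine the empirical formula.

mol C = 17.2 / 44.01 = 0.3908; mass C = 0.3908 × 12.01 = 4.694 g
mol H = 2 × (7.042 / 18.02) = 0.7816; mass H = 0.7816 × 1.008 = 0.7878 g
Smallest is C at 0.3908 mol; normalising gives C 1.000, H 2.000
≈ 1:2 → CH2

CH2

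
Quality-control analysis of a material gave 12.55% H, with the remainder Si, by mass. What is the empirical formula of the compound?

H4Si

Assume 100 g: 12.55 g H, 87.45 g Si.
H: 12.55 g ÷ 1.008 g/mol = 12.45 mol
Si: 87.45 g ÷ 28.09 g/mol = 3.113 mol
Ratios (÷ 3.113): H 3.999, Si 1.000
Ratio ≈ 4:1, so the empirical formula is H4Si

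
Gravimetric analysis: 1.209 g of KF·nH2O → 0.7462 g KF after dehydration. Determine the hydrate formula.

Mass of water lost = 1.209 − 0.7462 = 0.4628 g → 0.4628 / 18.02 = 0.02568 mol H2O
Molar mass of KF = 58.10 g/mol → mol KF = 0.7462 / 58.10 = 0.01284
n = 0.02568 / 0.01284 = 2.00 ≈ 2 → KF·2H2O

KF·2H2O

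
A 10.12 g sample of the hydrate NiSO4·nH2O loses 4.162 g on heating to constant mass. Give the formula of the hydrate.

Mass of anhydrous NiSO4 = 10.12 − 4.162 = 5.958 g
mol H2O = 4.162 / 18.02 = 0.231
Molar mass of NiSO4 = 154.76 g/mol → mol NiSO4 = 5.958 / 154.76 = 0.0385
n = 0.231 / 0.0385 = 6.00 ≈ 6 → NiSO4·6H2O

NiSO4·6H2O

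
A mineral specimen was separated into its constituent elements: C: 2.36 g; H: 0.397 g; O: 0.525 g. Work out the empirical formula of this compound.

n(C) = 2.36/12.01 = 0.1965, n(H) = 0.397/1.008 = 0.3938, n(O) = 0.525/16.00 = 0.03281
Smallest is O at 0.03281 mol; normalising gives C 5.989, H 12.003, O 1.000
≈ 6:12:1 → C6H12O

C6H12O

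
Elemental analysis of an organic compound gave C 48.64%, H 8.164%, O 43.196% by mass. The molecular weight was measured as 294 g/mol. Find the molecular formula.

Assume 100 g: 48.64 g C, 8.164 g H, 43.196 g O.
C: 48.64 g ÷ 12.01 g/mol = 4.05 mol
H: 8.164 g ÷ 1.008 g/mol = 8.099 mol
O: 43.196 g ÷ 16.00 g/mol = 2.7 mol
Smallest is O at 2.7 mol; normalising gives C 1.500, H 3.000, O 1.000
×2: C 3.00, H 6.00, O 2.00 → C3H6O2
Empirical-formula mass = 74.08 g/mol
n = 294 / 74.08 = 3.97 ≈ 4
Molecular formula = (C3H6O2)×4 = C12H24O8

C12H24O8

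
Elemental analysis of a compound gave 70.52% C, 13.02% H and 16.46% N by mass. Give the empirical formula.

Assume 100 g: 70.52 g C, 13.02 g H, 16.46 g N.
C: 70.52 g ÷ 12.01 g/mol = 5.872 mol
H: 13.02 g ÷ 1.008 g/mol = 12.92 mol
N: 16.46 g ÷ 14.01 g/mol = 1.175 mol
Divide by the smallest (1.175 mol N): C 4.998, H 10.994, N 1.000
Ratio ≈ 5:11:1, so the empirical formula is C5H11N

C5H11N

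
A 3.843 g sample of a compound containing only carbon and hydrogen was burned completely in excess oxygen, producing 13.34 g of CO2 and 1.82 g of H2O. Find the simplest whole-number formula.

C3H2

mol C = 13.34 / 44.01 = 0.3031; mass C = 0.3031 × 12.01 = 3.640 g
mol H = 2 × (1.82 / 18.02) = 0.2020; mass H = 0.2020 × 1.008 = 0.2036 g
Smallest is H at 0.202 mol; normalising gives C 1.501, H 1.000
Multiply by 2: C 3.00, H 2.00 → C3H2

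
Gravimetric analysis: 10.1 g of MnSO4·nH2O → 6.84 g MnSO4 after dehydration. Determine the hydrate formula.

MnSO4·4H2O

Mass of water lost = 10.1 − 6.84 = 3.26 g → 3.26 / 18.02 = 0.1809 mol H2O
Molar mass of MnSO4 = 151.01 g/mol → mol MnSO4 = 6.84 / 151.01 = 0.0453
n = 0.1809 / 0.0453 = 3.99 ≈ 4 → MnSO4·4H2O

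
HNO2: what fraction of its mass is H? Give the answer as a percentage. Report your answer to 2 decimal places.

Molar mass = 1(1.008) + 1(14.01) + 2(16.00) = 47.018 g/mol
Mass of H per mole = 1 × 1.008 = 1.008 g
% H = 1.008 / 47.018 × 100 = 2.14%

2.14%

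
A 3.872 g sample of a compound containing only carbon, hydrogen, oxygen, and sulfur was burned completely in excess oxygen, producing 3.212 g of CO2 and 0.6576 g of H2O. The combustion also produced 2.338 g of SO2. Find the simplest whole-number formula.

mol C = 3.212 / 44.01 = 0.07298; mass C = 0.07298 × 12.01 = 0.8765 g
mol H = 2 × (0.6576 / 18.02) = 0.07299; mass H = 0.07299 × 1.008 = 0.07357 g
mol S = 2.338 / 64.07 = 0.03649; mass S = 1.170 g
mass O = 3.872 − (2.120) = 1.752 g → mol O = 0.1095
Divide by the smallest (0.03649 mol S): C 2.000, H 2.000, O 3.000, S 1.000
≈ 2:2:3:1 → C2H2O3S

C2H2O3S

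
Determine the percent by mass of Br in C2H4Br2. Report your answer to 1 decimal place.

Molar mass = 2(12.01) + 4(1.008) + 2(79.90) = 187.852 g/mol
Mass of Br per mole = 2 × 79.90 = 159.800 g
% Br = 159.800 / 187.852 × 100 = 85.1%

85.1%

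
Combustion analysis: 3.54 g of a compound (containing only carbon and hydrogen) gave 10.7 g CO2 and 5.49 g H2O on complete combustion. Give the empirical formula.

mol C = 10.7 / 44.01 = 0.2431; mass C = 0.2431 × 12.01 = 2.920 g
mol H = 2 × (5.49 / 18.02) = 0.6093; mass H = 0.6093 × 1.008 = 0.6142 g
Divide by the smallest (0.2431 mol C): C 1.000, H 2.506
×2: C 2.00, H 5.01 → C2H5

C2H5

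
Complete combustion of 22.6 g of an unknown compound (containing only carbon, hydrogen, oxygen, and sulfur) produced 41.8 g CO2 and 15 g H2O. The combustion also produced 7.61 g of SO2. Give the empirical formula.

mol C = 41.8 / 44.01 = 0.9498; mass C = 0.9498 × 12.01 = 11.41 g
mol H = 2 × (15 / 18.02) = 1.665; mass H = 1.665 × 1.008 = 1.678 g
mol S = 7.61 / 64.07 = 0.1188; mass S = 3.809 g
mass O = 22.6 − (16.89) = 5.706 g → mol O = 0.3566
Smallest is S at 0.1188 mol; normalising gives C 7.996, H 14.016, O 3.002, S 1.000
Ratio ≈ 8:14:3:1, so the empirical formula is C8H14O3S

C8H14O3S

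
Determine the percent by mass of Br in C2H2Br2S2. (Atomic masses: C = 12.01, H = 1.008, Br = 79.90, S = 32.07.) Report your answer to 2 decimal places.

Molar mass = 2(12.01) + 2(1.008) + 2(79.90) + 2(32.07) = 249.976 g/mol
Mass of Br per mole = 2 × 79.90 = 159.800 g
% Br = 159.800 / 249.976 × 100 = 63.93%

63.93%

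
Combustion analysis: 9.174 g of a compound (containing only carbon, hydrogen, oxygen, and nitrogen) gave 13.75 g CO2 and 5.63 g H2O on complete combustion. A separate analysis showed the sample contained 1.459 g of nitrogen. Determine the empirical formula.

C3H6NO2

mol C = 13.75 / 44.01 = 0.3124; mass C = 0.3124 × 12.01 = 3.752 g
mol H = 2 × (5.63 / 18.02) = 0.6249; mass H = 0.6249 × 1.008 = 0.6299 g
mol N = 1.459 / 14.01 = 0.1041
mass O = 9.174 − (5.841) = 3.333 g → mol O = 0.2083
Ratios (÷ 0.1041): C 3.000, H 6.000, N 1.000, O 2.000
Ratio ≈ 3:6:1:2, so the empirical formula is C3H6NO2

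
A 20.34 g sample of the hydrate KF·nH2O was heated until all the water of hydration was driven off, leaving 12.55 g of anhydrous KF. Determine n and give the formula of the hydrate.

KF·2H2O

Mass of water lost = 20.34 − 12.55 = 7.79 g → 7.79 / 18.02 = 0.4323 mol H2O
Molar mass of KF = 58.10 g/mol → mol KF = 12.55 / 58.10 = 0.216
n = 0.4323 / 0.216 = 2.00 ≈ 2 → KF·2H2O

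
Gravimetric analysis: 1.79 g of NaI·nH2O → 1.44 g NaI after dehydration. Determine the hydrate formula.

NaI·2H2O

Mass of water lost = 1.79 − 1.44 = 0.35 g → 0.35 / 18.02 = 0.01942 mol H2O
Molar mass of NaI = 149.89 g/mol → mol NaI = 1.44 / 149.89 = 0.009607
n = 0.01942 / 0.009607 = 2.02 ≈ 2 → NaI·2H2O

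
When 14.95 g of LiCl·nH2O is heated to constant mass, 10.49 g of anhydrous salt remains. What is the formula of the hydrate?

LiCl·H2O

Mass of water lost = 14.95 − 10.49 = 4.46 g → 4.46 / 18.02 = 0.2475 mol H2O
Molar mass of LiCl = 42.39 g/mol → mol LiCl = 10.49 / 42.39 = 0.2475
n = 0.2475 / 0.2475 = 1.00 ≈ 1 → LiCl·H2O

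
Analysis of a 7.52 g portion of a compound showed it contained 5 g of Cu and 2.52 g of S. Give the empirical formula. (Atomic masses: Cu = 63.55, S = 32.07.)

CuS

Moles — Cu: 5 / 63.55 = 0.07868 mol; S: 2.52 / 32.07 = 0.07858 mol
Divide by the smallest (0.07858 mol S): Cu 1.001, S 1.000
≈ 1:1 → CuS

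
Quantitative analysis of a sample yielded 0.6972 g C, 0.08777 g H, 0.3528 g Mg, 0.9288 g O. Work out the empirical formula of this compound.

C4H6MgO4

C: 0.6972 g ÷ 12.01 g/mol = 0.05805 mol
H: 0.08777 g ÷ 1.008 g/mol = 0.08707 mol
Mg: 0.3528 g ÷ 24.31 g/mol = 0.01451 mol
O: 0.9288 g ÷ 16.00 g/mol = 0.05805 mol
Ratios (÷ 0.01451): C 4.000, H 6.000, Mg 1.000, O 4.000
→ C4H6MgO4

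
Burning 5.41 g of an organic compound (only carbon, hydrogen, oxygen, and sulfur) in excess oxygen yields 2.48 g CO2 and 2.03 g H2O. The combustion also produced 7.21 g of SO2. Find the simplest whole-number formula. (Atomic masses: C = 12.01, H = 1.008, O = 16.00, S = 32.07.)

mol C = 2.48 / 44.01 = 0.05635; mass C = 0.05635 × 12.01 = 0.6768 g
mol H = 2 × (2.03 / 18.02) = 0.2253; mass H = 0.2253 × 1.008 = 0.2271 g
mol S = 7.21 / 64.07 = 0.1125; mass S = 3.609 g
mass O = 5.41 − (4.513) = 0.8972 g → mol O = 0.05607
Ratios (÷ 0.05607): C 1.005, H 4.018, O 1.000, S 2.007
→ CH4OS2

CH4OS2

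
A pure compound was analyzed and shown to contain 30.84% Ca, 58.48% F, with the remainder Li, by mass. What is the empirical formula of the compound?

CaF4Li2

Assume 100 g: 30.84 g Ca, 58.48 g F, 10.68 g Li.
Ca: 30.84 g ÷ 40.08 g/mol = 0.7695 mol
F: 58.48 g ÷ 19.00 g/mol = 3.078 mol
Li: 10.68 g ÷ 6.94 g/mol = 1.539 mol
Divide by the smallest (0.7695 mol Ca): Ca 1.000, F 4.000, Li 2.000
≈ 1:4:2 → CaF4Li2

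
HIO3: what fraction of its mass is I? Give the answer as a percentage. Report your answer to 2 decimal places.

72.14%

Molar mass = 1(1.008) + 1(126.90) + 3(16.00) = 175.908 g/mol
Mass of I per mole = 1 × 126.90 = 126.900 g
% I = 126.900 / 175.908 × 100 = 72.14%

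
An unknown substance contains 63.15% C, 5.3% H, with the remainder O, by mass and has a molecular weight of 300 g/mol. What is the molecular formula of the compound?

C16H16O6

Assume 100 g: 63.15 g C, 5.3 g H, 31.55 g O.
C: 63.15 g ÷ 12.01 g/mol = 5.258 mol
H: 5.3 g ÷ 1.008 g/mol = 5.258 mol
O: 31.55 g ÷ 16.00 g/mol = 1.972 mol
Divide by the smallest (1.972 mol O): C 2.667, H 2.666, O 1.000
×3: C 8.00, H 8.00, O 3.00 → C8H8O3
Empirical-formula mass = 152.14 g/mol
n = 300 / 152.14 = 1.97 ≈ 2
Molecular formula = (C8H8O3)×2 = C16H16O6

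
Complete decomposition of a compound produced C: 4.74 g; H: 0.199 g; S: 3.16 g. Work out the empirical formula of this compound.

n(C) = 4.74/12.01 = 0.3947, n(H) = 0.199/1.008 = 0.1974, n(S) = 3.16/32.07 = 0.09853
Ratios (÷ 0.09853): C 4.005, H 2.004, S 1.000
→ C4H2S

C4H2S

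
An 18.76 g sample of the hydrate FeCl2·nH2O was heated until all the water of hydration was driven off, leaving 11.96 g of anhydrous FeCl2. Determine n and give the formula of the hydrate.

Mass of water lost = 18.76 − 11.96 = 6.8 g → 6.8 / 18.02 = 0.3774 mol H2O
Molar mass of FeCl2 = 126.75 g/mol → mol FeCl2 = 11.96 / 126.75 = 0.09436
n = 0.3774 / 0.09436 = 4.00 ≈ 4 → FeCl2·4H2O

FeCl2·4H2O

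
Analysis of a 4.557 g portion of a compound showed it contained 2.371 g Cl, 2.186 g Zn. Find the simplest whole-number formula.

Cl: 2.371 g ÷ 35.45 g/mol = 0.06688 mol
Zn: 2.186 g ÷ 65.38 g/mol = 0.03344 mol
Divide by the smallest (0.03344 mol Zn): Cl 2.000, Zn 1.000
Ratio ≈ 2:1, so the empirical formula is Cl2Zn

Cl2Zn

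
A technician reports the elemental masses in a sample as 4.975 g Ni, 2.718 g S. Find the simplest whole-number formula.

Ni: 4.975 g ÷ 58.69 g/mol = 0.08477 mol
S: 2.718 g ÷ 32.07 g/mol = 0.08475 mol
Smallest is S at 0.08475 mol; normalising gives Ni 1.000, S 1.000
→ NiS

NiS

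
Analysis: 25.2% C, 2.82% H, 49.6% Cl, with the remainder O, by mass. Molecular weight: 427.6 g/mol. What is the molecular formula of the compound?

C9H12Cl6O6

Assume 100 g: 25.2 g C, 2.82 g H, 49.6 g Cl, 22.38 g O.
Moles — C: 25.2 / 12.01 = 2.098 mol; H: 2.82 / 1.008 = 2.798 mol; Cl: 49.6 / 35.45 = 1.399 mol; O: 22.38 / 16.00 = 1.399 mol
Divide by the smallest (1.399 mol O): C 1.500, H 2.000, Cl 1.000, O 1.000
Scaling by 2: C 3.00, H 4.00, Cl 2.00, O 2.00 → C3H4Cl2O2
Empirical-formula mass = 142.96 g/mol
n = 427.6 / 142.96 = 2.99 ≈ 3
Molecular formula = (C3H4Cl2O2)×3 = C9H12Cl6O6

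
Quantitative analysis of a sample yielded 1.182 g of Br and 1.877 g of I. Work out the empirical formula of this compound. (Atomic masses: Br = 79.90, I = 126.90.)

BrI

n(Br) = 1.182/79.90 = 0.01479, n(I) = 1.877/126.90 = 0.01479
Ratios (÷ 0.01479): Br 1.000, I 1.000
≈ 1:1 → BrI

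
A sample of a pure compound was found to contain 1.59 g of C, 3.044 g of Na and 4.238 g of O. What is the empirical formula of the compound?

Moles — C: 1.59 / 12.01 = 0.1324 mol; Na: 3.044 / 22.99 = 0.1324 mol; O: 4.238 / 16.00 = 0.2649 mol
Ratios (÷ 0.1324): C 1.000, Na 1.000, O 2.001
Ratio ≈ 1:1:2, so the empirical formula is CNaO2

CNaO2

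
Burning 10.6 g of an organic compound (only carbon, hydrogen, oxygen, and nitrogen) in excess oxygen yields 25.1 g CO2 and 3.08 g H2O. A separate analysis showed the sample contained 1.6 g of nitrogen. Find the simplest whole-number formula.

C5H3NO

mol C = 25.1 / 44.01 = 0.5703; mass C = 0.5703 × 12.01 = 6.850 g
mol H = 2 × (3.08 / 18.02) = 0.3418; mass H = 0.3418 × 1.008 = 0.3446 g
mol N = 1.6 / 14.01 = 0.1142
mass O = 10.6 − (8.794) = 1.806 g → mol O = 0.1129
Ratios (÷ 0.1129): C 5.053, H 3.029, N 1.012, O 1.000
≈ 5:3:1:1 → C5H3NO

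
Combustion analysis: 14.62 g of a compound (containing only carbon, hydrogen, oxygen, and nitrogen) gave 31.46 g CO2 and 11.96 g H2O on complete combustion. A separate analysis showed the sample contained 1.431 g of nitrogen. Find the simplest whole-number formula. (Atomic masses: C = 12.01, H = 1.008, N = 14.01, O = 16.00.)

mol C = 31.46 / 44.01 = 0.7148; mass C = 0.7148 × 12.01 = 8.585 g
mol H = 2 × (11.96 / 18.02) = 1.327; mass H = 1.327 × 1.008 = 1.338 g
mol N = 1.431 / 14.01 = 0.1021
mass O = 14.62 − (11.35) = 3.266 g → mol O = 0.2041
Divide by the smallest (0.1021 mol N): C 6.999, H 12.996, N 1.000, O 1.998
Ratio ≈ 7:13:1:2, so the empirical formula is C7H13NO2

C7H13NO2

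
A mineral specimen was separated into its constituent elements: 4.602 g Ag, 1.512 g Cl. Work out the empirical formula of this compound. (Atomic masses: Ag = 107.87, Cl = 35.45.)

Ag: 4.602 g ÷ 107.87 g/mol = 0.04266 mol
Cl: 1.512 g ÷ 35.45 g/mol = 0.04265 mol
Smallest is Cl at 0.04265 mol; normalising gives Ag 1.000, Cl 1.000
Ratio ≈ 1:1, so the empirical formula is AgCl

AgCl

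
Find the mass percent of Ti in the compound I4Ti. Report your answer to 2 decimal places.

8.62%

Molar mass = 4(126.90) + 1(47.87) = 555.470 g/mol
Mass of Ti per mole = 1 × 47.87 = 47.870 g
% Ti = 47.870 / 555.470 × 100 = 8.62%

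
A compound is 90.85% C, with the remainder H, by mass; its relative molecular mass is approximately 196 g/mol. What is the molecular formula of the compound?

Assume 100 g: 90.85 g C, 9.15 g H.
Moles — C: 90.85 / 12.01 = 7.565 mol; H: 9.15 / 1.008 = 9.077 mol
Ratios (÷ 7.565): C 1.000, H 1.200
×5: C 5.00, H 6.00 → C5H6
Empirical-formula mass = 66.10 g/mol
n = 196 / 66.10 = 2.97 ≈ 3
Molecular formula = (C5H6)×3 = C15H18

C15H18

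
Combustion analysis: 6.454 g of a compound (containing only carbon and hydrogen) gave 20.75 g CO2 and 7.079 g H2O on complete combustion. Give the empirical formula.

C3H5

mol C = 20.75 / 44.01 = 0.4715; mass C = 0.4715 × 12.01 = 5.663 g
mol H = 2 × (7.079 / 18.02) = 0.7857; mass H = 0.7857 × 1.008 = 0.7920 g
Smallest is C at 0.4715 mol; normalising gives C 1.000, H 1.666
×3: C 3.00, H 5.00 → C3H5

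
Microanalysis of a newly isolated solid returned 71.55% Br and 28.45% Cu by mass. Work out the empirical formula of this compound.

Assume 100 g: 71.55 g Br, 28.45 g Cu.
Moles — Br: 71.55 / 79.90 = 0.8955 mol; Cu: 28.45 / 63.55 = 0.4477 mol
Divide by the smallest (0.4477 mol Cu): Br 2.000, Cu 1.000
→ Br2Cu

Br2Cu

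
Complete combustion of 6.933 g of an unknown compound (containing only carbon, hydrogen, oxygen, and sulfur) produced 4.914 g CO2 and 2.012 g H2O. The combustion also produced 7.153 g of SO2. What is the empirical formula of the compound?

mol C = 4.914 / 44.01 = 0.1117; mass C = 0.1117 × 12.01 = 1.341 g
mol H = 2 × (2.012 / 18.02) = 0.2233; mass H = 0.2233 × 1.008 = 0.2251 g
mol S = 7.153 / 64.07 = 0.1116; mass S = 3.580 g
mass O = 6.933 − (5.146) = 1.787 g → mol O = 0.1117
Ratios (÷ 0.1116): C 1.000, H 2.000, O 1.000, S 1.000
Ratio ≈ 1:2:1:1, so the empirical formula is CH2OS

CH2OS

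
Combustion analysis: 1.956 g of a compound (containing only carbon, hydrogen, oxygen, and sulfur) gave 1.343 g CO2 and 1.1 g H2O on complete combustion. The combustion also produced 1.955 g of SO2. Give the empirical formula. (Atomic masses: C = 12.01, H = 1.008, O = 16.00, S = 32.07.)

CH4OS

mol C = 1.343 / 44.01 = 0.03052; mass C = 0.03052 × 12.01 = 0.3665 g
mol H = 2 × (1.1 / 18.02) = 0.1221; mass H = 0.1221 × 1.008 = 0.1231 g
mol S = 1.955 / 64.07 = 0.03051; mass S = 0.9786 g
mass O = 1.956 − (1.468) = 0.4879 g → mol O = 0.03049
Divide by the smallest (0.03049 mol O): C 1.001, H 4.004, O 1.000, S 1.001
≈ 1:4:1:1 → CH4OS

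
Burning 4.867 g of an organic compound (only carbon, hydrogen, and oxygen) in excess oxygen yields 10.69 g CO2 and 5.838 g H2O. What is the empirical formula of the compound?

C3H8O

mol C = 10.69 / 44.01 = 0.2429; mass C = 0.2429 × 12.01 = 2.917 g
mol H = 2 × (5.838 / 18.02) = 0.6479; mass H = 0.6479 × 1.008 = 0.6531 g
mass O = 4.867 − (3.570) = 1.297 g → mol O = 0.08104
Divide by the smallest (0.08104 mol O): C 2.997, H 7.995, O 1.000
Ratio ≈ 3:8:1, so the empirical formula is C3H8O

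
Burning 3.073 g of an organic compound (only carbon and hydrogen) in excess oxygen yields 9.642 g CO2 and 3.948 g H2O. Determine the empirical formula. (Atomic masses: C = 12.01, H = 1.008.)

mol C = 9.642 / 44.01 = 0.2191; mass C = 0.2191 × 12.01 = 2.631 g
mol H = 2 × (3.948 / 18.02) = 0.4382; mass H = 0.4382 × 1.008 = 0.4417 g
Divide by the smallest (0.2191 mol C): C 1.000, H 2.000
Ratio ≈ 1:2, so the empirical formula is CH2

CH2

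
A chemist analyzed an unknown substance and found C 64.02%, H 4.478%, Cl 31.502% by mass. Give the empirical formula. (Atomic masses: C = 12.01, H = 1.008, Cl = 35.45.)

C6H5Cl

Assume 100 g: 64.02 g C, 4.478 g H, 31.502 g Cl.
C: 64.02 g ÷ 12.01 g/mol = 5.331 mol
H: 4.478 g ÷ 1.008 g/mol = 4.442 mol
Cl: 31.502 g ÷ 35.45 g/mol = 0.8886 mol
Divide by the smallest (0.8886 mol Cl): C 5.999, H 4.999, Cl 1.000
Ratio ≈ 6:5:1, so the empirical formula is C6H5Cl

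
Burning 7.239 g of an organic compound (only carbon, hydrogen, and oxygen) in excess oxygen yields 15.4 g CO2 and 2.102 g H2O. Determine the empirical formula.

C6H4O3

mol C = 15.4 / 44.01 = 0.3499; mass C = 0.3499 × 12.01 = 4.203 g
mol H = 2 × (2.102 / 18.02) = 0.2333; mass H = 0.2333 × 1.008 = 0.2352 g
mass O = 7.239 − (4.438) = 2.801 g → mol O = 0.1751
Smallest is O at 0.1751 mol; normalising gives C 1.999, H 1.333, O 1.000
Scaling by 3: C 6.00, H 4.00, O 3.00 → C6H4O3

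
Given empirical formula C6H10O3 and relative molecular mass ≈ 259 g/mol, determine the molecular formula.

Empirical-formula mass = 130.14 g/mol
n = 259 / 130.14 = 1.99 ≈ 2
Molecular formula = (C6H10O3)2 = C12H20O6

C12H20O6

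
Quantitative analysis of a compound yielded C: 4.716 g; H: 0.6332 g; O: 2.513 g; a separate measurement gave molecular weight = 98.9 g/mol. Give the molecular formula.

C5H8O2

C: 4.716 g ÷ 12.01 g/mol = 0.3927 mol
H: 0.6332 g ÷ 1.008 g/mol = 0.6282 mol
O: 2.513 g ÷ 16.00 g/mol = 0.1571 mol
Divide by the smallest (0.1571 mol O): C 2.500, H 4.000, O 1.000
×2: C 5.00, H 8.00, O 2.00 → C5H8O2
Empirical-formula mass = 100.11 g/mol
n = 98.9 / 100.11 = 0.99 ≈ 1
Molecular formula = empirical formula = C5H8O2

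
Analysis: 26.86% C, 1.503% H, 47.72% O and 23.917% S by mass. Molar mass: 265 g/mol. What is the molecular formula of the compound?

Assume 100 g: 26.86 g C, 1.503 g H, 47.72 g O, 23.917 g S.
n(C) = 26.86/12.01 = 2.236, n(H) = 1.503/1.008 = 1.491, n(O) = 47.72/16.00 = 2.982, n(S) = 23.917/32.07 = 0.7458
Ratios (÷ 0.7458): C 2.999, H 1.999, O 3.999, S 1.000
Ratio ≈ 3:2:4:1, so the empirical formula is C3H2O4S
Empirical-formula mass = 134.12 g/mol
n = 265 / 134.12 = 1.98 ≈ 2
Molecular formula = (C3H2O4S)×2 = C6H4O8S2

C6H4O8S2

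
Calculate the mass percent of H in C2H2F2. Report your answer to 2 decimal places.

3.15%

Molar mass = 2(12.01) + 2(1.008) + 2(19.00) = 64.036 g/mol
Mass of H per mole = 2 × 1.008 = 2.016 g
% H = 2.016 / 64.036 × 100 = 3.15%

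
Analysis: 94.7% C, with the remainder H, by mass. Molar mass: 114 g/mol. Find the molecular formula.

Assume 100 g: 94.7 g C, 5.3 g H.
n(C) = 94.7/12.01 = 7.885, n(H) = 5.3/1.008 = 5.258
Divide by the smallest (5.258 mol H): C 1.500, H 1.000
×2: C 3.00, H 2.00 → C3H2
Empirical-formula mass = 38.05 g/mol
n = 114 / 38.05 = 3.00 ≈ 3
Molecular formula = (C3H2)×3 = C9H6

C9H6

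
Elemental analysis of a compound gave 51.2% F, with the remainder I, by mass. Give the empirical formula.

F7I

Assume 100 g: 51.2 g F, 48.8 g I.
Moles — F: 51.2 / 19.00 = 2.695 mol; I: 48.8 / 126.90 = 0.3846 mol
Divide by the smallest (0.3846 mol I): F 7.007, I 1.000
→ F7I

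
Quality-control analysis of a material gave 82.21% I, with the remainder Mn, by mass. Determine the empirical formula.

I2Mn

Assume 100 g: 82.21 g I, 17.79 g Mn.
n(I) = 82.21/126.90 = 0.6478, n(Mn) = 17.79/54.94 = 0.3238
Ratios (÷ 0.3238): I 2.001, Mn 1.000
≈ 2:1 → I2Mn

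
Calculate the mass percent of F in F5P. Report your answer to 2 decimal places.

Molar mass = 5(19.00) + 1(30.97) = 125.970 g/mol
Mass of F per mole = 5 × 19.00 = 95.000 g
% F = 95.000 / 125.970 × 100 = 75.41%

75.41%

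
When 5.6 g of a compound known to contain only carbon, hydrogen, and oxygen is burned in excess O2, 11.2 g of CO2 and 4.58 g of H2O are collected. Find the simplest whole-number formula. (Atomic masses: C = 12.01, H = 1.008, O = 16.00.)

mol C = 11.2 / 44.01 = 0.2545; mass C = 0.2545 × 12.01 = 3.056 g
mol H = 2 × (4.58 / 18.02) = 0.5083; mass H = 0.5083 × 1.008 = 0.5124 g
mass O = 5.6 − (3.569) = 2.031 g → mol O = 0.1270
Smallest is O at 0.127 mol; normalising gives C 2.005, H 4.004, O 1.000
Ratio ≈ 2:4:1, so the empirical formula is C2H4O

C2H4O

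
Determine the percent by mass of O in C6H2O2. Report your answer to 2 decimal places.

Molar mass = 6(12.01) + 2(1.008) + 2(16.00) = 106.076 g/mol
Mass of O per mole = 2 × 16.00 = 32.000 g
% O = 32.000 / 106.076 × 100 = 30.17%

30.17%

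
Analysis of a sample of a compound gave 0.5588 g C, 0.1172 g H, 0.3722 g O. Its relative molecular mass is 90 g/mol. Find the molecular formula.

C: 0.5588 g ÷ 12.01 g/mol = 0.04653 mol
H: 0.1172 g ÷ 1.008 g/mol = 0.1163 mol
O: 0.3722 g ÷ 16.00 g/mol = 0.02326 mol
Smallest is O at 0.02326 mol; normalising gives C 2.000, H 4.998, O 1.000
≈ 2:5:1 → C2H5O
Empirical-formula mass = 45.06 g/mol
n = 90 / 45.06 = 2.00 ≈ 2
Molecular formula = (C2H5O)×2 = C4H10O2

C4H10O2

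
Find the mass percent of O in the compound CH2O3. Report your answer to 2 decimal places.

Molar mass = 1(12.01) + 2(1.008) + 3(16.00) = 62.026 g/mol
Mass of O per mole = 3 × 16.00 = 48.000 g
% O = 48.000 / 62.026 × 100 = 77.39%

77.39%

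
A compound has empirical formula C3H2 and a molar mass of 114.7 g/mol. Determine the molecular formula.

Empirical-formula mass = 38.05 g/mol
n = 114.7 / 38.05 = 3.01 ≈ 3
Molecular formula = (C3H2)3 = C9H6

C9H6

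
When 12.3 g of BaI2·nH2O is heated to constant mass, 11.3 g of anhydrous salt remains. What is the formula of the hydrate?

BaI2·2H2O

Mass of water lost = 12.3 − 11.3 = 1 g → 1 / 18.02 = 0.05549 mol H2O
Molar mass of BaI2 = 391.13 g/mol → mol BaI2 = 11.3 / 391.13 = 0.02889
n = 0.05549 / 0.02889 = 1.92 ≈ 2 → BaI2·2H2O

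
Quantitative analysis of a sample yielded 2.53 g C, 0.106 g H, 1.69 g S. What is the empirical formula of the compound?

C4H2S

Moles — C: 2.53 / 12.01 = 0.2107 mol; H: 0.106 / 1.008 = 0.1052 mol; S: 1.69 / 32.07 = 0.0527 mol
Ratios (÷ 0.0527): C 3.998, H 1.996, S 1.000
→ C4H2S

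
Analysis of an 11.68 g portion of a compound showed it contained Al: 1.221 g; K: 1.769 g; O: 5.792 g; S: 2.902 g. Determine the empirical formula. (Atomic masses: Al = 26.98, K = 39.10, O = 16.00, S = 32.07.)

n(Al) = 1.221/26.98 = 0.04526, n(K) = 1.769/39.10 = 0.04524, n(O) = 5.792/16.00 = 0.362, n(S) = 2.902/32.07 = 0.09049
Ratios (÷ 0.04524): Al 1.000, K 1.000, O 8.001, S 2.000
Ratio ≈ 1:1:8:2, so the empirical formula is AlKO8S2

AlKO8S2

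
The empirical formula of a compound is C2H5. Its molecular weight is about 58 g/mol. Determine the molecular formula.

Empirical-formula mass = 29.06 g/mol
n = 58 / 29.06 = 2.00 ≈ 2
Molecular formula = (C2H5)2 = C4H10

C4H10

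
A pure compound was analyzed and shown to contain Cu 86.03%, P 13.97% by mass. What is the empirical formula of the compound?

Cu3P

Assume 100 g: 86.03 g Cu, 13.97 g P.
Moles — Cu: 86.03 / 63.55 = 1.354 mol; P: 13.97 / 30.97 = 0.4511 mol
Ratios (÷ 0.4511): Cu 3.001, P 1.000
≈ 3:1 → Cu3P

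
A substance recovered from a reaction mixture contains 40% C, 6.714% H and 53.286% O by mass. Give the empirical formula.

Assume 100 g: 40 g C, 6.714 g H, 53.286 g O.
C: 40 g ÷ 12.01 g/mol = 3.331 mol
H: 6.714 g ÷ 1.008 g/mol = 6.661 mol
O: 53.286 g ÷ 16.00 g/mol = 3.33 mol
Smallest is O at 3.33 mol; normalising gives C 1.000, H 2.000, O 1.000
→ CH2O

CH2O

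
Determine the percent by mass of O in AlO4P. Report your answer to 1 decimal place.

52.5%

Molar mass = 1(26.98) + 4(16.00) + 1(30.97) = 121.950 g/mol
Mass of O per mole = 4 × 16.00 = 64.000 g
% O = 64.000 / 121.950 × 100 = 52.5%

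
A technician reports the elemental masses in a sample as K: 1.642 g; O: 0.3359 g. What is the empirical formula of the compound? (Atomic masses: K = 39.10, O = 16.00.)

K2O

Moles — K: 1.642 / 39.10 = 0.04199 mol; O: 0.3359 / 16.00 = 0.02099 mol
Ratios (÷ 0.02099): K 2.000, O 1.000
Ratio ≈ 2:1, so the empirical formula is K2O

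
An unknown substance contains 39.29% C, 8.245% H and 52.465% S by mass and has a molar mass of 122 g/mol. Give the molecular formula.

Assume 100 g: 39.29 g C, 8.245 g H, 52.465 g S.
C: 39.29 g ÷ 12.01 g/mol = 3.271 mol
H: 8.245 g ÷ 1.008 g/mol = 8.18 mol
S: 52.465 g ÷ 32.07 g/mol = 1.636 mol
Divide by the smallest (1.636 mol S): C 2.000, H 5.000, S 1.000
≈ 2:5:1 → C2H5S
Empirical-formula mass = 61.13 g/mol
n = 122 / 61.13 = 2.00 ≈ 2
Molecular formula = (C2H5S)×2 = C4H10S2

C4H10S2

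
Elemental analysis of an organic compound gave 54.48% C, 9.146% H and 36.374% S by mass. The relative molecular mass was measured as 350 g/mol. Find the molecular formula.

C16H32S4

Assume 100 g: 54.48 g C, 9.146 g H, 36.374 g S.
Moles — C: 54.48 / 12.01 = 4.536 mol; H: 9.146 / 1.008 = 9.073 mol; S: 36.374 / 32.07 = 1.134 mol
Smallest is S at 1.134 mol; normalising gives C 3.999, H 8.000, S 1.000
≈ 4:8:1 → C4H8S
Empirical-formula mass = 88.17 g/mol
n = 350 / 88.17 = 3.97 ≈ 4
Molecular formula = (C4H8S)×4 = C16H32S4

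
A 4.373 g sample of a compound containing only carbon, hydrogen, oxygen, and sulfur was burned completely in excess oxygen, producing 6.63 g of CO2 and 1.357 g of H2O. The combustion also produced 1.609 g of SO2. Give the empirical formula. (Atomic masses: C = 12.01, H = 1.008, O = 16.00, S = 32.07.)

mol C = 6.63 / 44.01 = 0.1506; mass C = 0.1506 × 12.01 = 1.809 g
mol H = 2 × (1.357 / 18.02) = 0.1506; mass H = 0.1506 × 1.008 = 0.1518 g
mol S = 1.609 / 64.07 = 0.02511; mass S = 0.8054 g
mass O = 4.373 − (2.766) = 1.607 g → mol O = 0.1004
Divide by the smallest (0.02511 mol S): C 5.999, H 5.997, O 3.998, S 1.000
Ratio ≈ 6:6:4:1, so the empirical formula is C6H6O4S

C6H6O4S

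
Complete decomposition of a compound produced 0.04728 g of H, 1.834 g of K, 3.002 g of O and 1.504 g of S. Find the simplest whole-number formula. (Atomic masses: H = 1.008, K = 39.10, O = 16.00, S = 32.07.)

Moles — H: 0.04728 / 1.008 = 0.0469 mol; K: 1.834 / 39.10 = 0.04691 mol; O: 3.002 / 16.00 = 0.1876 mol; S: 1.504 / 32.07 = 0.0469 mol
Divide by the smallest (0.0469 mol S): H 1.000, K 1.000, O 4.001, S 1.000
Ratio ≈ 1:1:4:1, so the empirical formula is HKO4S

HKO4S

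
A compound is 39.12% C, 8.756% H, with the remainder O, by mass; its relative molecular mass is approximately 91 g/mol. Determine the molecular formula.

C3H8O3

Assume 100 g: 39.12 g C, 8.756 g H, 52.124 g O.
n(C) = 39.12/12.01 = 3.257, n(H) = 8.756/1.008 = 8.687, n(O) = 52.124/16.00 = 3.258
Smallest is C at 3.257 mol; normalising gives C 1.000, H 2.667, O 1.000
Multiply by 3: C 3.00, H 8.00, O 3.00 → C3H8O3
Empirical-formula mass = 92.09 g/mol
n = 91 / 92.09 = 0.99 ≈ 1
Molecular formula = empirical formula = C3H8O3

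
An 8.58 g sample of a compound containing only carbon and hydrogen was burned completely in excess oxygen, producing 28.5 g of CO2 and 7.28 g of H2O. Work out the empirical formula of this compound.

C4H5

mol C = 28.5 / 44.01 = 0.6476; mass C = 0.6476 × 12.01 = 7.777 g
mol H = 2 × (7.28 / 18.02) = 0.8080; mass H = 0.8080 × 1.008 = 0.8145 g
Ratios (÷ 0.6476): C 1.000, H 1.248
×4: C 4.00, H 4.99 → C4H5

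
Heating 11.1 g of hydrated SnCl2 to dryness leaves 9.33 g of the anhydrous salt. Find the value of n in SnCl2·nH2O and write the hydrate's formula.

SnCl2·2H2O

Mass of water lost = 11.1 − 9.33 = 1.77 g → 1.77 / 18.02 = 0.09822 mol H2O
Molar mass of SnCl2 = 189.61 g/mol → mol SnCl2 = 9.33 / 189.61 = 0.04921
n = 0.09822 / 0.04921 = 2.00 ≈ 2 → SnCl2·2H2O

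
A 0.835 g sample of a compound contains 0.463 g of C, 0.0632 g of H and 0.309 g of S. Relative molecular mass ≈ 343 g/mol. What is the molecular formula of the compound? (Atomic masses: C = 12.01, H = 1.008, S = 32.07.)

Moles — C: 0.463 / 12.01 = 0.03855 mol; H: 0.0632 / 1.008 = 0.0627 mol; S: 0.309 / 32.07 = 0.009635 mol
Divide by the smallest (0.009635 mol S): C 4.001, H 6.507, S 1.000
×2: C 8.00, H 13.01, S 2.00 → C8H13S2
Empirical-formula mass = 173.32 g/mol
n = 343 / 173.32 = 1.98 ≈ 2
Molecular formula = (C8H13S2)×2 = C16H26S4

C16H26S4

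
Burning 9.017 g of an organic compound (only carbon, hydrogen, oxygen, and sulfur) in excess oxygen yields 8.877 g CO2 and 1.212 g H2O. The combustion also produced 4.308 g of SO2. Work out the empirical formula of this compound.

C3H2O4S

mol C = 8.877 / 44.01 = 0.2017; mass C = 0.2017 × 12.01 = 2.422 g
mol H = 2 × (1.212 / 18.02) = 0.1345; mass H = 0.1345 × 1.008 = 0.1356 g
mol S = 4.308 / 64.07 = 0.06724; mass S = 2.156 g
mass O = 9.017 − (4.714) = 4.303 g → mol O = 0.2689
Smallest is S at 0.06724 mol; normalising gives C 3.000, H 2.001, O 3.999, S 1.000
Ratio ≈ 3:2:4:1, so the empirical formula is C3H2O4S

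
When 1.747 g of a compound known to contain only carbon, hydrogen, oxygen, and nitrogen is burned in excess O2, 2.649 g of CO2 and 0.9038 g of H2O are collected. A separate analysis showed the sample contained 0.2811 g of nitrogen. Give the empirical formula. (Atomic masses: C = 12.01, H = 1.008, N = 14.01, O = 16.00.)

C3H5NO2

mol C = 2.649 / 44.01 = 0.06019; mass C = 0.06019 × 12.01 = 0.7229 g
mol H = 2 × (0.9038 / 18.02) = 0.1003; mass H = 0.1003 × 1.008 = 0.1011 g
mol N = 0.2811 / 14.01 = 0.02006
mass O = 1.747 − (1.105) = 0.6419 g → mol O = 0.04012
Smallest is N at 0.02006 mol; normalising gives C 3.000, H 4.999, N 1.000, O 1.999
≈ 3:5:1:2 → C3H5NO2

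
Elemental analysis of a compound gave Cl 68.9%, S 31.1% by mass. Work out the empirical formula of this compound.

Cl2S

Assume 100 g: 68.9 g Cl, 31.1 g S.
Moles — Cl: 68.9 / 35.45 = 1.944 mol; S: 31.1 / 32.07 = 0.9698 mol
Ratios (÷ 0.9698): Cl 2.004, S 1.000
→ Cl2S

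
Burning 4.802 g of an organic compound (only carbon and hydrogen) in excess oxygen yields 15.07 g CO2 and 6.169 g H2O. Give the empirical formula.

CH2

mol C = 15.07 / 44.01 = 0.3424; mass C = 0.3424 × 12.01 = 4.112 g
mol H = 2 × (6.169 / 18.02) = 0.6847; mass H = 0.6847 × 1.008 = 0.6902 g
Ratios (÷ 0.3424): C 1.000, H 2.000
Ratio ≈ 1:2, so the empirical formula is CH2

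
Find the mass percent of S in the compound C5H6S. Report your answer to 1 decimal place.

32.7%

Molar mass = 5(12.01) + 6(1.008) + 1(32.07) = 98.168 g/mol
Mass of S per mole = 1 × 32.07 = 32.070 g
% S = 32.070 / 98.168 × 100 = 32.7%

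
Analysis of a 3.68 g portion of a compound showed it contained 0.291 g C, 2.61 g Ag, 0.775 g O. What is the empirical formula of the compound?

C: 0.291 g ÷ 12.01 g/mol = 0.02423 mol
Ag: 2.61 g ÷ 107.87 g/mol = 0.0242 mol
O: 0.775 g ÷ 16.00 g/mol = 0.04844 mol
Divide by the smallest (0.0242 mol Ag): C 1.001, Ag 1.000, O 2.002
Ratio ≈ 1:1:2, so the empirical formula is CAgO2

CAgO2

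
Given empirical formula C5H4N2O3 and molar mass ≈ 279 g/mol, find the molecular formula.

Empirical-formula mass = 140.10 g/mol
n = 279 / 140.10 = 1.99 ≈ 2
Molecular formula = (C5H4N2O3)2 = C10H8N4O6

C10H8N4O6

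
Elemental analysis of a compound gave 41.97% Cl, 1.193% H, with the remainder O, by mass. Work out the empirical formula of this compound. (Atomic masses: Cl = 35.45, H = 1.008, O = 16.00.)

ClHO3

Assume 100 g: 41.97 g Cl, 1.193 g H, 56.837 g O.
Cl: 41.97 g ÷ 35.45 g/mol = 1.184 mol
H: 1.193 g ÷ 1.008 g/mol = 1.184 mol
O: 56.837 g ÷ 16.00 g/mol = 3.552 mol
Ratios (÷ 1.184): Cl 1.000, H 1.000, O 3.001
≈ 1:1:3 → ClHO3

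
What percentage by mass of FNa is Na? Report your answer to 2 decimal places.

54.75%

Molar mass = 1(19.00) + 1(22.99) = 41.990 g/mol
Mass of Na per mole = 1 × 22.99 = 22.990 g
% Na = 22.990 / 41.990 × 100 = 54.75%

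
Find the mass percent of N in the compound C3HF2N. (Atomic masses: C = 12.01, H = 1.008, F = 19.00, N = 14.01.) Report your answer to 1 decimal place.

15.7%

Molar mass = 3(12.01) + 1(1.008) + 2(19.00) + 1(14.01) = 89.048 g/mol
Mass of N per mole = 1 × 14.01 = 14.010 g
% N = 14.010 / 89.048 × 100 = 15.7%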